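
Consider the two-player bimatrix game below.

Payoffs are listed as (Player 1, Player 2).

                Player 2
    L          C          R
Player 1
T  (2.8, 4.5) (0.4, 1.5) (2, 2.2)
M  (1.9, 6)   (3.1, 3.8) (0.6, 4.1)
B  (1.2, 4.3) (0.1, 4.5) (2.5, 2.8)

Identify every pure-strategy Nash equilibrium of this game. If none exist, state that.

(T, L)

Check each profile: it is a Nash equilibrium iff no player can strictly gain by switching unilaterally.
(T, L): Player 1 gets 2.8, best alternative 1.9; Player 2 gets 4.5, best alternative 2.2. No profitable deviation — NE.
(T, C): Player 1 can switch to M (0.4 → 3.1). Not NE.
(T, R): Player 1 can switch to B (2 → 2.5). Not NE.
(M, L): Player 1 can switch to T (1.9 → 2.8). Not NE.
(M, C): Player 2 can switch to L (3.8 → 6). Not NE.
(M, R): Player 1 can switch to T (0.6 → 2). Not NE.
(B, L): Player 1 can switch to T (1.2 → 2.8). Not NE.
(B, C): Player 1 can switch to T (0.1 → 0.4). Not NE.
(B, R): Player 2 can switch to L (2.8 → 4.3). Not NE.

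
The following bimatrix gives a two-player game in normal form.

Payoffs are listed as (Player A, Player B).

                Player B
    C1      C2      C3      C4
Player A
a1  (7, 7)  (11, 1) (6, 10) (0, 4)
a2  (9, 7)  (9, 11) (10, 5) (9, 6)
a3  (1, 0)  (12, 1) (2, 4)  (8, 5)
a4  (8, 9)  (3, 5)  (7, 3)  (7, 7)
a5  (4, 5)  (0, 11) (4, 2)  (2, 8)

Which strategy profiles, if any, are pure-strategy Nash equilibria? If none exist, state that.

(a1, C1): Player A can switch to a2 (7 → 9). Not NE.
(a1, C2): Player A can switch to a3 (11 → 12). Not NE.
(a1, C3): Player A can switch to a2 (6 → 10). Not NE.
(a1, C4): Player A can switch to a2 (0 → 9). Not NE.
(a2, C1): Player B can switch to C2 (7 → 11). Not NE.
(a2, C2): Player A can switch to a1 (9 → 11). Not NE.
(a2, C3): Player B can switch to C1 (5 → 7). Not NE.
(a2, C4): Player B can switch to C1 (6 → 7). Not NE.
(a3, C1): Player A can switch to a1 (1 → 7). Not NE.
(a3, C2): Player B can switch to C3 (1 → 4). Not NE.
(The remaining 10 profiles each have a profitable deviation by the same check.)

This game has no pure Nash equilibrium.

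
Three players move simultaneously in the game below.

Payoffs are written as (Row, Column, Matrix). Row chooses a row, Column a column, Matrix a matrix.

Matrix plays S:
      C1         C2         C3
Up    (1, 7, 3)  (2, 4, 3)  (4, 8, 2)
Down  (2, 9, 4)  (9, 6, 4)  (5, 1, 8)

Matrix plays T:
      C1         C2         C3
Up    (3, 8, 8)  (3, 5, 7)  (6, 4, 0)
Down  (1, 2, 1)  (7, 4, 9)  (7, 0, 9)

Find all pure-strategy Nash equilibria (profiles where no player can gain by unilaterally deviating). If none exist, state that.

The pure Nash equilibria are (Up, C1, T) and (Down, C1, S) and (Down, C2, T).

Row against (C1, S): payoffs 1, 2 → best response Down.
Row against (C1, T): payoffs 3, 1 → best response Up.
Row against (C2, S): payoffs 2, 9 → best response Down.
Row against (C2, T): payoffs 3, 7 → best response Down.
Row against (C3, S): payoffs 4, 5 → best response Down.
Row against (C3, T): payoffs 6, 7 → best response Down.
Column against (Up, S): payoffs 7, 4, 8 → best response C3.
Column against (Up, T): payoffs 8, 5, 4 → best response C1.
Column against (Down, S): payoffs 9, 6, 1 → best response C1.
Column against (Down, T): payoffs 2, 4, 0 → best response C2.
Matrix against (Up, C1): payoffs 3, 8 → best response T.
Matrix against (Up, C2): payoffs 3, 7 → best response T.
Matrix against (Up, C3): payoffs 2, 0 → best response S.
Matrix against (Down, C1): payoffs 4, 1 → best response S.
Matrix against (Down, C2): payoffs 4, 9 → best response T.
Matrix against (Down, C3): payoffs 8, 9 → best response T.
Mutual best responses: (Up, C1, T); (Down, C1, S); (Down, C2, T).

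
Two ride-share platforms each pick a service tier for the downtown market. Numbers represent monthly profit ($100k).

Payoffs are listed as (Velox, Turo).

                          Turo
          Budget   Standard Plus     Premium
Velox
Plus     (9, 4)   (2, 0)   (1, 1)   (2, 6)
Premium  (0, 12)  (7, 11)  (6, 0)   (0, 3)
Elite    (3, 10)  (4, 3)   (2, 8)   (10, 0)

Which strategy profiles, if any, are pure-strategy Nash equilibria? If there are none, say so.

(Plus, Budget): Turo can switch to Premium (4 → 6). Not NE.
(Plus, Standard): Velox can switch to Premium (2 → 7). Not NE.
(Plus, Plus): Velox can switch to Premium (1 → 6). Not NE.
(Plus, Premium): Velox can switch to Elite (2 → 10). Not NE.
(Premium, Budget): Velox can switch to Plus (0 → 9). Not NE.
(Premium, Standard): Turo can switch to Budget (11 → 12). Not NE.
(The remaining 6 profiles each have a profitable deviation by the same check.)

none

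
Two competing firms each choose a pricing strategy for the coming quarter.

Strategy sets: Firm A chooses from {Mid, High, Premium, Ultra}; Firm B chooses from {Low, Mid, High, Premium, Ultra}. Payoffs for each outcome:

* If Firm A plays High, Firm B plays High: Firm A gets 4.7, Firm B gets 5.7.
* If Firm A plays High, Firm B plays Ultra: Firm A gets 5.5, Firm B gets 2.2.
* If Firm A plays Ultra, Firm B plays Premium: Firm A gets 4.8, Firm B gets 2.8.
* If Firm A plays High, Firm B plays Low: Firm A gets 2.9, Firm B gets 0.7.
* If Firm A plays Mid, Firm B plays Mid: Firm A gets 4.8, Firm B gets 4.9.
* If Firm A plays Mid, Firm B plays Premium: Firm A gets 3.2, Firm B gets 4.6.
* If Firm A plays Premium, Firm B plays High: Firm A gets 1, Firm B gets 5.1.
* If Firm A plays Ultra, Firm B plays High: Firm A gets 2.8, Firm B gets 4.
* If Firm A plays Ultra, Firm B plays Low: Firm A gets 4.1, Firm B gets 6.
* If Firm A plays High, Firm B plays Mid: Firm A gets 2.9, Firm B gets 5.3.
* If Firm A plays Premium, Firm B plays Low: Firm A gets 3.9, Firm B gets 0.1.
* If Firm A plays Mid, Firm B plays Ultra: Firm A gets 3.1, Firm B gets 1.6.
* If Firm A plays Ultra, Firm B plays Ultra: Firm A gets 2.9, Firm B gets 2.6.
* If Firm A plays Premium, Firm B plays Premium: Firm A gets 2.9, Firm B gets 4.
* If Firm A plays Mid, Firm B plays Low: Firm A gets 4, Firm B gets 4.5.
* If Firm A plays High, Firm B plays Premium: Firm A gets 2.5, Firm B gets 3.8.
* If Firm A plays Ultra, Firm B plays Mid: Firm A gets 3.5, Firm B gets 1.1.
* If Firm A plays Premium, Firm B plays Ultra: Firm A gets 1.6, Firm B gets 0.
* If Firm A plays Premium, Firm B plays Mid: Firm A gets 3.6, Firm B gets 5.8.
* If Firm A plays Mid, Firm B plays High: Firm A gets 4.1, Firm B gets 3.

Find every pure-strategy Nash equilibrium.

Pure-strategy Nash equilibria: (Mid, Mid); (High, High); (Ultra, Low)

Firm A against Low: payoffs 4, 2.9, 3.9, 4.1 → best response Ultra.
Firm A against Mid: payoffs 4.8, 2.9, 3.6, 3.5 → best response Mid.
Firm A against High: payoffs 4.1, 4.7, 1, 2.8 → best response High.
Firm A against Premium: payoffs 3.2, 2.5, 2.9, 4.8 → best response Ultra.
Firm A against Ultra: payoffs 3.1, 5.5, 1.6, 2.9 → best response High.
Firm B against Mid: payoffs 4.5, 4.9, 3, 4.6, 1.6 → best response Mid.
Firm B against High: payoffs 0.7, 5.3, 5.7, 3.8, 2.2 → best response High.
Firm B against Premium: payoffs 0.1, 5.8, 5.1, 4, 0 → best response Mid.
Firm B against Ultra: payoffs 6, 1.1, 4, 2.8, 2.6 → best response Low.
Mutual best responses: (Mid, Mid); (High, High); (Ultra, Low).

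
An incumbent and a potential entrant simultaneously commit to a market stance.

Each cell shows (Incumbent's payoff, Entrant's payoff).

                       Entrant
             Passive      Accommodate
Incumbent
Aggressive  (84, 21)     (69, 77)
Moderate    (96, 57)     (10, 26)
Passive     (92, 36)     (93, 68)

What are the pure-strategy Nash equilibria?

Check each profile: it is a Nash equilibrium iff no player can strictly gain by switching unilaterally.
(Aggressive, Passive): Incumbent can switch to Moderate (84 → 96). Not NE.
(Aggressive, Accommodate): Incumbent can switch to Passive (69 → 93). Not NE.
(Moderate, Passive): Incumbent gets 96, best alternative 92; Entrant gets 57, best alternative 26. No profitable deviation — NE.
(Moderate, Accommodate): Incumbent can switch to Aggressive (10 → 69). Not NE.
(Passive, Passive): Incumbent can switch to Moderate (92 → 96). Not NE.
(Passive, Accommodate): Incumbent gets 93, best alternative 69; Entrant gets 68, best alternative 36. No profitable deviation — NE.

The pure Nash equilibria are (Moderate, Passive); (Passive, Accommodate).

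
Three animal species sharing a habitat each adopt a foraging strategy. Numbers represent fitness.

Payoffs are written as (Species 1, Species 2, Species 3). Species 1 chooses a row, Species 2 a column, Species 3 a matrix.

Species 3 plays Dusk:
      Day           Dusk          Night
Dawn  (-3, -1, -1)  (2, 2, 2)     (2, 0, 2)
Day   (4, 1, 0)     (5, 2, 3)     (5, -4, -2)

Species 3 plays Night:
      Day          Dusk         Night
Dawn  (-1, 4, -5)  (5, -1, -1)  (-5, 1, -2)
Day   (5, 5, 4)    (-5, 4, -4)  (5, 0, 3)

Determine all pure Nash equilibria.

Species 1 against (Day, Dusk): payoffs -3, 4 → best response Day.
Species 1 against (Day, Night): payoffs -1, 5 → best response Day.
Species 1 against (Dusk, Dusk): payoffs 2, 5 → best response Day.
Species 1 against (Dusk, Night): payoffs 5, -5 → best response Dawn.
Species 1 against (Night, Dusk): payoffs 2, 5 → best response Day.
Species 1 against (Night, Night): payoffs -5, 5 → best response Day.
Species 2 against (Dawn, Dusk): payoffs -1, 2, 0 → best response Dusk.
Species 2 against (Dawn, Night): payoffs 4, -1, 1 → best response Day.
Species 2 against (Day, Dusk): payoffs 1, 2, -4 → best response Dusk.
Species 2 against (Day, Night): payoffs 5, 4, 0 → best response Day.
Species 3 against (Dawn, Day): payoffs -1, -5 → best response Dusk.
Species 3 against (Dawn, Dusk): payoffs 2, -1 → best response Dusk.
Species 3 against (Dawn, Night): payoffs 2, -2 → best response Dusk.
Species 3 against (Day, Day): payoffs 0, 4 → best response Night.
Species 3 against (Day, Dusk): payoffs 3, -4 → best response Dusk.
Species 3 against (Day, Night): payoffs -2, 3 → best response Night.
Mutual best responses: (Day, Day, Night); (Day, Dusk, Dusk).

Pure-strategy Nash equilibria: (Day, Day, Night), (Day, Dusk, Dusk)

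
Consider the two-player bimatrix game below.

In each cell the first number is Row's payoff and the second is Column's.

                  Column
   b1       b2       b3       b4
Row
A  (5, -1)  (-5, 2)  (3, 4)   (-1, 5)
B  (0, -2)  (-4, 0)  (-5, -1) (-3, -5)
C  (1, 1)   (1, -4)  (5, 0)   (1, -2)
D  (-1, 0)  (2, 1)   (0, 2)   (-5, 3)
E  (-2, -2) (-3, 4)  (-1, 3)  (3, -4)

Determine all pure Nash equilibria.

This game has no pure Nash equilibrium.

Mark each player's best response to every combination of opponents' strategies; a profile where every player is best-responding is a pure Nash equilibrium.
Row against b1: payoffs 5, 0, 1, -1, -2 → best response A.
Row against b2: payoffs -5, -4, 1, 2, -3 → best response D.
Row against b3: payoffs 3, -5, 5, 0, -1 → best response C.
Row against b4: payoffs -1, -3, 1, -5, 3 → best response E.
Column against A: payoffs -1, 2, 4, 5 → best response b4.
Column against B: payoffs -2, 0, -1, -5 → best response b2.
Column against C: payoffs 1, -4, 0, -2 → best response b1.
Column against D: payoffs 0, 1, 2, 3 → best response b4.
Column against E: payoffs -2, 4, 3, -4 → best response b2.
No profile is a mutual best response for all players.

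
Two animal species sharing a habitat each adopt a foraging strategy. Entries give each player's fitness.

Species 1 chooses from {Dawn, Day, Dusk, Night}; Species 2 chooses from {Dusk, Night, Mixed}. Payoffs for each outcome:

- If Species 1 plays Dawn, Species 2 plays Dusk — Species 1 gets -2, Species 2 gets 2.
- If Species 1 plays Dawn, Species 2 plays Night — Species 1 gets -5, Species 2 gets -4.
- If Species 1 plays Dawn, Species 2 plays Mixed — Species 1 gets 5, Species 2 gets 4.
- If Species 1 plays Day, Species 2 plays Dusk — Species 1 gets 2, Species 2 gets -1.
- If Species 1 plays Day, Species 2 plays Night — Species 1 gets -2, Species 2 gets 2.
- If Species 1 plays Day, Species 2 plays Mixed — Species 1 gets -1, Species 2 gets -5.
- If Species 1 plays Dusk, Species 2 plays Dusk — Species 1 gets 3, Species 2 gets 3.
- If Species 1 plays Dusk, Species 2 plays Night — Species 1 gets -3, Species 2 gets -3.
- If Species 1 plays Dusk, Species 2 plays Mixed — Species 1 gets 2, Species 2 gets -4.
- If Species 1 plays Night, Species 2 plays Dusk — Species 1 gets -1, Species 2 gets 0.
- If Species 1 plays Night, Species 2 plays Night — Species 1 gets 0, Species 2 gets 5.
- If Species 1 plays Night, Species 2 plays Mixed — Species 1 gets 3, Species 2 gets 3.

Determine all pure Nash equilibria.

(Dawn, Mixed); (Dusk, Dusk); (Night, Night)

Species 1 against Dusk: payoffs -2, 2, 3, -1 → best response Dusk.
Species 1 against Night: payoffs -5, -2, -3, 0 → best response Night.
Species 1 against Mixed: payoffs 5, -1, 2, 3 → best response Dawn.
Species 2 against Dawn: payoffs 2, -4, 4 → best response Mixed.
Species 2 against Day: payoffs -1, 2, -5 → best response Night.
Species 2 against Dusk: payoffs 3, -3, -4 → best response Dusk.
Species 2 against Night: payoffs 0, 5, 3 → best response Night.
Mutual best responses: (Dawn, Mixed); (Dusk, Dusk); (Night, Night).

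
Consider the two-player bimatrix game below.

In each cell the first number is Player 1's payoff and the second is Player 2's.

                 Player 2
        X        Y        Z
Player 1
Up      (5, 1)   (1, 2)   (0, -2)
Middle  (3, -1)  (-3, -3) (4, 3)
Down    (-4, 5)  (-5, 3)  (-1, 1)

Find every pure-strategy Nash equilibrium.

Pure-strategy Nash equilibria: (Up, Y), (Middle, Z)

Player 1 against X: payoffs 5, 3, -4 → best response Up.
Player 1 against Y: payoffs 1, -3, -5 → best response Up.
Player 1 against Z: payoffs 0, 4, -1 → best response Middle.
Player 2 against Up: payoffs 1, 2, -2 → best response Y.
Player 2 against Middle: payoffs -1, -3, 3 → best response Z.
Player 2 against Down: payoffs 5, 3, 1 → best response X.
Mutual best responses: (Up, Y); (Middle, Z).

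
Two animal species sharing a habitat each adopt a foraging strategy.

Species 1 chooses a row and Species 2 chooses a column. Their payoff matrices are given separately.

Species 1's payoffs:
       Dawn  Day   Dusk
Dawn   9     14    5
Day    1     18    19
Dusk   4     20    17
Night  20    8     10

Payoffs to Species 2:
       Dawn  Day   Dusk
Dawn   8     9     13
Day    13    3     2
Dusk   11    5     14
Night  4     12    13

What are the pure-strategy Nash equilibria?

Species 1 against Dawn: payoffs 9, 1, 4, 20 → best response Night.
Species 1 against Day: payoffs 14, 18, 20, 8 → best response Dusk.
Species 1 against Dusk: payoffs 5, 19, 17, 10 → best response Day.
Species 2 against Dawn: payoffs 8, 9, 13 → best response Dusk.
Species 2 against Day: payoffs 13, 3, 2 → best response Dawn.
Species 2 against Dusk: payoffs 11, 5, 14 → best response Dusk.
Species 2 against Night: payoffs 4, 12, 13 → best response Dusk.
No profile is a mutual best response for all players.

There is no pure-strategy Nash equilibrium.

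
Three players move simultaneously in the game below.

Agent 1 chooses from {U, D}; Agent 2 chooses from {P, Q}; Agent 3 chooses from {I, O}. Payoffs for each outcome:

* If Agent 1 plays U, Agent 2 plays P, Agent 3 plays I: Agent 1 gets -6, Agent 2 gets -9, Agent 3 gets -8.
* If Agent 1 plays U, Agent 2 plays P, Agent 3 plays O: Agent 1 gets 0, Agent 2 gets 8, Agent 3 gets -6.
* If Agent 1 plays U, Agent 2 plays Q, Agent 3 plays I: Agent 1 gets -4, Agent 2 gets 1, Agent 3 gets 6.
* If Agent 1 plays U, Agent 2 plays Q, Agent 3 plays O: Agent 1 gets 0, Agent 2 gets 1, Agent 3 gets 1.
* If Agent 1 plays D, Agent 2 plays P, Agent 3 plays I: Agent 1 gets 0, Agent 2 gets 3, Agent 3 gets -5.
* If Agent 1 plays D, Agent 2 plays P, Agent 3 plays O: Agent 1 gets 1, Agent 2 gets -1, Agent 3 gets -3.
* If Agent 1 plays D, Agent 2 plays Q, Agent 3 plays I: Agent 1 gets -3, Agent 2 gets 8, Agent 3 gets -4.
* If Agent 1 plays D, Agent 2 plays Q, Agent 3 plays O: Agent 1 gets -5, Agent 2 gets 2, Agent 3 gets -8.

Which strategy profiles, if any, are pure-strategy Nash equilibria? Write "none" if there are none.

Check each profile: it is a Nash equilibrium iff no player can strictly gain by switching unilaterally.
(U, P, I): Agent 1 can switch to D (-6 → 0). Not NE.
(U, P, O): Agent 1 can switch to D (0 → 1). Not NE.
(U, Q, I): Agent 1 can switch to D (-4 → -3). Not NE.
(U, Q, O): Agent 2 can switch to P (1 → 8). Not NE.
(D, P, I): Agent 2 can switch to Q (3 → 8). Not NE.
(D, P, O): Agent 2 can switch to Q (-1 → 2). Not NE.
(D, Q, I): Agent 1 gets -3, best alternative -4; Agent 2 gets 8, best alternative 3; Agent 3 gets -4, best alternative -8. No profitable deviation — NE.
(D, Q, O): Agent 1 can switch to U (-5 → 0). Not NE.

Pure NE: (D, Q, I)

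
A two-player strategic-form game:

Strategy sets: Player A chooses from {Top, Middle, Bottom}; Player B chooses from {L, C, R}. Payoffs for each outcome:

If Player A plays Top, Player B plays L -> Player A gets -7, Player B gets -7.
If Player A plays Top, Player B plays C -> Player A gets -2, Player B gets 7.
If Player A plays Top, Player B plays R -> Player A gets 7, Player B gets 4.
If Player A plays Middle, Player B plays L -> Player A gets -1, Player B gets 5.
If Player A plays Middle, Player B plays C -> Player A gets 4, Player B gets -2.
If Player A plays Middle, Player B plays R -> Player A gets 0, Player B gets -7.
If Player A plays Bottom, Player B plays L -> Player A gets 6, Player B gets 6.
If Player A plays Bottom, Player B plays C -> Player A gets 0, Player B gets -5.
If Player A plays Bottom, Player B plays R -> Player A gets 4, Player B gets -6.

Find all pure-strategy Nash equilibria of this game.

Player A against L: payoffs -7, -1, 6 → best response Bottom.
Player A against C: payoffs -2, 4, 0 → best response Middle.
Player A against R: payoffs 7, 0, 4 → best response Top.
Player B against Top: payoffs -7, 7, 4 → best response C.
Player B against Middle: payoffs 5, -2, -7 → best response L.
Player B against Bottom: payoffs 6, -5, -6 → best response L.
Mutual best responses: (Bottom, L).

Pure NE: (Bottom, L)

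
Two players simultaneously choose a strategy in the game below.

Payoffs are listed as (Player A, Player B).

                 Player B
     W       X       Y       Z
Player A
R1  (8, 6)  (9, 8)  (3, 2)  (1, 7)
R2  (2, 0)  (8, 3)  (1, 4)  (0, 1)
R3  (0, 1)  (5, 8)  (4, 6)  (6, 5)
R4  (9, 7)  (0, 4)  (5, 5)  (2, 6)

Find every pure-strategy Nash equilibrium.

Pure-strategy Nash equilibria: (R1, X) and (R4, W)

Mark each player's best response to every combination of opponents' strategies; a profile where every player is best-responding is a pure Nash equilibrium.
Player A against W: payoffs 8, 2, 0, 9 → best response R4.
Player A against X: payoffs 9, 8, 5, 0 → best response R1.
Player A against Y: payoffs 3, 1, 4, 5 → best response R4.
Player A against Z: payoffs 1, 0, 6, 2 → best response R3.
Player B against R1: payoffs 6, 8, 2, 7 → best response X.
Player B against R2: payoffs 0, 3, 4, 1 → best response Y.
Player B against R3: payoffs 1, 8, 6, 5 → best response X.
Player B against R4: payoffs 7, 4, 5, 6 → best response W.
Mutual best responses: (R1, X); (R4, W).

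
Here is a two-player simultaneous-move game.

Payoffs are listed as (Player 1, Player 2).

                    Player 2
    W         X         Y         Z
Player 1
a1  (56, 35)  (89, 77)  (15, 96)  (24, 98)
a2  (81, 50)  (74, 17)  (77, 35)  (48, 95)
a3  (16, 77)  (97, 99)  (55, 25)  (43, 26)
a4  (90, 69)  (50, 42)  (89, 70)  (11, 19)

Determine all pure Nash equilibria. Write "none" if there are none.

Player 1 against W: payoffs 56, 81, 16, 90 → best response a4.
Player 1 against X: payoffs 89, 74, 97, 50 → best response a3.
Player 1 against Y: payoffs 15, 77, 55, 89 → best response a4.
Player 1 against Z: payoffs 24, 48, 43, 11 → best response a2.
Player 2 against a1: payoffs 35, 77, 96, 98 → best response Z.
Player 2 against a2: payoffs 50, 17, 35, 95 → best response Z.
Player 2 against a3: payoffs 77, 99, 25, 26 → best response X.
Player 2 against a4: payoffs 69, 42, 70, 19 → best response Y.
Mutual best responses: (a2, Z); (a3, X); (a4, Y).

The pure Nash equilibria are (a2, Z); (a3, X); (a4, Y).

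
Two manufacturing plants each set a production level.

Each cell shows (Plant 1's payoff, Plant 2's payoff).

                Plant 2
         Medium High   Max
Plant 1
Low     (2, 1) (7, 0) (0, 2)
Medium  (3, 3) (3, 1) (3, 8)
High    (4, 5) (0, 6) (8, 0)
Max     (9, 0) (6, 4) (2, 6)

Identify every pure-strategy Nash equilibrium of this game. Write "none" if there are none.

This game has no pure Nash equilibrium.

Plant 1 against Medium: payoffs 2, 3, 4, 9 → best response Max.
Plant 1 against High: payoffs 7, 3, 0, 6 → best response Low.
Plant 1 against Max: payoffs 0, 3, 8, 2 → best response High.
Plant 2 against Low: payoffs 1, 0, 2 → best response Max.
Plant 2 against Medium: payoffs 3, 1, 8 → best response Max.
Plant 2 against High: payoffs 5, 6, 0 → best response High.
Plant 2 against Max: payoffs 0, 4, 6 → best response Max.
No profile is a mutual best response for all players.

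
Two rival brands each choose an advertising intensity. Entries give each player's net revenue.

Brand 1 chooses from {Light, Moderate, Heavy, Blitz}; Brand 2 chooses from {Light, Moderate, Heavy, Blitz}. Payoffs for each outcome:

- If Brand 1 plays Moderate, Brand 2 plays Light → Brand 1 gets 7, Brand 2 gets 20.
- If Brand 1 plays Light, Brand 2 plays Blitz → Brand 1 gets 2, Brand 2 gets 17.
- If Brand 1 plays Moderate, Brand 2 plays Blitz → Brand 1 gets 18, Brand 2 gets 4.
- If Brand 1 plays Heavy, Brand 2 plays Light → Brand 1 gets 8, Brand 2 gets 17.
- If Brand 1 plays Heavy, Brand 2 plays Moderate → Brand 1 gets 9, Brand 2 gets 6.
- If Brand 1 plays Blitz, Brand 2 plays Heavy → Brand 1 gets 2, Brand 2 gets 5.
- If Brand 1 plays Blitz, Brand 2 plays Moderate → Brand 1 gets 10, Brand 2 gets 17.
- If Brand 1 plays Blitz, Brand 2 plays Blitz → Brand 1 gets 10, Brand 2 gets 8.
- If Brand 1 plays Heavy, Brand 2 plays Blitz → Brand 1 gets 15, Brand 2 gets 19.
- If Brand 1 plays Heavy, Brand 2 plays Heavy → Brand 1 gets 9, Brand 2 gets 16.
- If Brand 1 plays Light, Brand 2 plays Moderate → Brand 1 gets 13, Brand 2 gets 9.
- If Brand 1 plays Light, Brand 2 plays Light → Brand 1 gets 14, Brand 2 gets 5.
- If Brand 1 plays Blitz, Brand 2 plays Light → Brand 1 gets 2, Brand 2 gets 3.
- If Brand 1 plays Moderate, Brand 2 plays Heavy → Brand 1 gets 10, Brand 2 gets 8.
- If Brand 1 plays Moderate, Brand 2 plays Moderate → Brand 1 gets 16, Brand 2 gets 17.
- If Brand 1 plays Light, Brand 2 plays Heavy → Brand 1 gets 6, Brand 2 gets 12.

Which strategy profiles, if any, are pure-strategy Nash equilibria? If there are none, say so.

Brand 1 against Light: payoffs 14, 7, 8, 2 → best response Light.
Brand 1 against Moderate: payoffs 13, 16, 9, 10 → best response Moderate.
Brand 1 against Heavy: payoffs 6, 10, 9, 2 → best response Moderate.
Brand 1 against Blitz: payoffs 2, 18, 15, 10 → best response Moderate.
Brand 2 against Light: payoffs 5, 9, 12, 17 → best response Blitz.
Brand 2 against Moderate: payoffs 20, 17, 8, 4 → best response Light.
Brand 2 against Heavy: payoffs 17, 6, 16, 19 → best response Blitz.
Brand 2 against Blitz: payoffs 3, 17, 5, 8 → best response Moderate.
No profile is a mutual best response for all players.

This game has no pure Nash equilibrium.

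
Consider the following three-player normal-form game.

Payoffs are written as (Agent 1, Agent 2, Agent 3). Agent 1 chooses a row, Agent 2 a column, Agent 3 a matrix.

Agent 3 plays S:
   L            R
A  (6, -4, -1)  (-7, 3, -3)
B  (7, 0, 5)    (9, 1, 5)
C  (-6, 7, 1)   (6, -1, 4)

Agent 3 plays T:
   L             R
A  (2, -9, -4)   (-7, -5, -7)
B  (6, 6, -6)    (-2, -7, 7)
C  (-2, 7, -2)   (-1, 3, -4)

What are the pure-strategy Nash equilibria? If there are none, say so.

(A, L, S): Agent 1 can switch to B (6 → 7). Not NE.
(A, L, T): Agent 1 can switch to B (2 → 6). Not NE.
(A, R, S): Agent 1 can switch to B (-7 → 9). Not NE.
(A, R, T): Agent 1 can switch to B (-7 → -2). Not NE.
(B, L, S): Agent 2 can switch to R (0 → 1). Not NE.
(B, L, T): Agent 3 can switch to S (-6 → 5). Not NE.
(B, R, S): Agent 3 can switch to T (5 → 7). Not NE.
(B, R, T): Agent 1 can switch to C (-2 → -1). Not NE.
(C, L, S): Agent 1 can switch to A (-6 → 6). Not NE.
(C, L, T): Agent 1 can switch to A (-2 → 2). Not NE.
(C, R, S): Agent 1 can switch to B (6 → 9). Not NE.
(C, R, T): Agent 2 can switch to L (3 → 7). Not NE.

This game has no pure Nash equilibrium.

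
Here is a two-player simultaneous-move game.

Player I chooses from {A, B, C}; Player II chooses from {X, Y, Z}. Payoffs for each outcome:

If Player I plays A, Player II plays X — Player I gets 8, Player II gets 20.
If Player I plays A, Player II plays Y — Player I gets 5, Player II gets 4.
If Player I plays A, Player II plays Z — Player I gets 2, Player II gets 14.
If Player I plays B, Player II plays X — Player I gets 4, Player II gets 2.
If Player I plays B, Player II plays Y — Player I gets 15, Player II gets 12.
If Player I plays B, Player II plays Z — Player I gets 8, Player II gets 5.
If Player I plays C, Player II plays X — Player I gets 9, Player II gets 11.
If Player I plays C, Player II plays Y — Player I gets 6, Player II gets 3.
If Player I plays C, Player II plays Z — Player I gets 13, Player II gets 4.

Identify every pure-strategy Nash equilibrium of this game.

(A, X): Player I can switch to C (8 → 9). Not NE.
(A, Y): Player I can switch to B (5 → 15). Not NE.
(A, Z): Player I can switch to B (2 → 8). Not NE.
(B, X): Player I can switch to A (4 → 8). Not NE.
(B, Y): Player I gets 15, best alternative 6; Player II gets 12, best alternative 5. No profitable deviation — NE.
(B, Z): Player I can switch to C (8 → 13). Not NE.
(C, X): Player I gets 9, best alternative 8; Player II gets 11, best alternative 4. No profitable deviation — NE.
(C, Y): Player I can switch to B (6 → 15). Not NE.
(C, Z): Player II can switch to X (4 → 11). Not NE.

Pure-strategy Nash equilibria: (B, Y) and (C, X)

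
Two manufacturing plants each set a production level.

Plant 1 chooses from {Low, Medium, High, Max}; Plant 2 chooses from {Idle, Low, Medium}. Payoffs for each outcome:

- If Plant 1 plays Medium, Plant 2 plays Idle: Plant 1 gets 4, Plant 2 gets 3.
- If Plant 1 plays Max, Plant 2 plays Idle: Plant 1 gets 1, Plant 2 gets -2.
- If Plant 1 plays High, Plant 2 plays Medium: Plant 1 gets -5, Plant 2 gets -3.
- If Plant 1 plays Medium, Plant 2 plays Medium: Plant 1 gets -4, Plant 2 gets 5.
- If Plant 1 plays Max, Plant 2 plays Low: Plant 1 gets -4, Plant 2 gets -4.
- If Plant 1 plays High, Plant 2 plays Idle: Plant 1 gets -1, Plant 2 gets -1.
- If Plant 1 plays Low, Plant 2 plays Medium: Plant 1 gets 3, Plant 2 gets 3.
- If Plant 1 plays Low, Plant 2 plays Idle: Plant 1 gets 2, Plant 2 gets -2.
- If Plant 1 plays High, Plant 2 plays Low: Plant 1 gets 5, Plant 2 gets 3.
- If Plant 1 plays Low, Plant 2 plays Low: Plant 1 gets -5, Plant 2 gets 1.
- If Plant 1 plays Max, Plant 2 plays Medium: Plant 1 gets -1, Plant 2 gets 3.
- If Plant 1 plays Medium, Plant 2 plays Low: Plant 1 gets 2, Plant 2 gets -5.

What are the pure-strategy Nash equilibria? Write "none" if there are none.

Pure-strategy Nash equilibria: (Low, Medium) and (High, Low)

Plant 1 against Idle: payoffs 2, 4, -1, 1 → best response Medium.
Plant 1 against Low: payoffs -5, 2, 5, -4 → best response High.
Plant 1 against Medium: payoffs 3, -4, -5, -1 → best response Low.
Plant 2 against Low: payoffs -2, 1, 3 → best response Medium.
Plant 2 against Medium: payoffs 3, -5, 5 → best response Medium.
Plant 2 against High: payoffs -1, 3, -3 → best response Low.
Plant 2 against Max: payoffs -2, -4, 3 → best response Medium.
Mutual best responses: (Low, Medium); (High, Low).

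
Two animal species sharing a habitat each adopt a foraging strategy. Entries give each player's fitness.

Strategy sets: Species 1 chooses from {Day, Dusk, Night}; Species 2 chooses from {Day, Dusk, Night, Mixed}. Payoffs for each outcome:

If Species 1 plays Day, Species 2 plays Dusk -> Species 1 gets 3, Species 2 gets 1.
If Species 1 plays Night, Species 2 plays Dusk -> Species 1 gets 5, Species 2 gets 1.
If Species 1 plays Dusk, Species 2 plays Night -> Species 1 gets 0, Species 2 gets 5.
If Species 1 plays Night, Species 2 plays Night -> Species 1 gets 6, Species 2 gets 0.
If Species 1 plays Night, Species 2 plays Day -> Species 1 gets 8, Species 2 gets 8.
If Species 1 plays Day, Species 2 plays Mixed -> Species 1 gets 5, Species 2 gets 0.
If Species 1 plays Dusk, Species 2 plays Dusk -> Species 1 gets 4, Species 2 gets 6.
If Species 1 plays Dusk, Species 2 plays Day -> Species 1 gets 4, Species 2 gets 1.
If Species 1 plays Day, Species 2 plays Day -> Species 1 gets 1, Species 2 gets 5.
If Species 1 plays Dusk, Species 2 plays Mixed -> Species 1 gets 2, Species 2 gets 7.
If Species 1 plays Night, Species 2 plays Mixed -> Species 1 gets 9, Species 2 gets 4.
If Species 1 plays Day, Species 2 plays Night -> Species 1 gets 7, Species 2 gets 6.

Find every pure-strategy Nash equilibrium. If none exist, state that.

Species 1 against Day: payoffs 1, 4, 8 → best response Night.
Species 1 against Dusk: payoffs 3, 4, 5 → best response Night.
Species 1 against Night: payoffs 7, 0, 6 → best response Day.
Species 1 against Mixed: payoffs 5, 2, 9 → best response Night.
Species 2 against Day: payoffs 5, 1, 6, 0 → best response Night.
Species 2 against Dusk: payoffs 1, 6, 5, 7 → best response Mixed.
Species 2 against Night: payoffs 8, 1, 0, 4 → best response Day.
Mutual best responses: (Day, Night); (Night, Day).

(Day, Night); (Night, Day)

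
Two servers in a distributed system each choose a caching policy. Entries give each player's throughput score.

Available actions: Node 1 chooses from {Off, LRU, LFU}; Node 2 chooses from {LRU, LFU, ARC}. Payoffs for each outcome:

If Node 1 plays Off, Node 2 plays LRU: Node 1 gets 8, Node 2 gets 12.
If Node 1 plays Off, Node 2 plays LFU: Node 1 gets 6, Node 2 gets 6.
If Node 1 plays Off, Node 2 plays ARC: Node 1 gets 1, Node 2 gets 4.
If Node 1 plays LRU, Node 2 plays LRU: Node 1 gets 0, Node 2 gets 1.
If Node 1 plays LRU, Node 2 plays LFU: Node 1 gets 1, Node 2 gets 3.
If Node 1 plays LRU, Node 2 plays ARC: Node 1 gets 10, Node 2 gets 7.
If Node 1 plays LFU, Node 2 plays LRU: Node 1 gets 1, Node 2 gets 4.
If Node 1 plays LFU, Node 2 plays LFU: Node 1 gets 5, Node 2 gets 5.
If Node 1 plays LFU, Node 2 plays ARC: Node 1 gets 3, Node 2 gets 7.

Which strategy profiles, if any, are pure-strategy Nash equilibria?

(Off, LRU) and (LRU, ARC)

For each player, find the best response to each opponent profile; mutual best responses are the pure NE.
Node 1 against LRU: payoffs 8, 0, 1 → best response Off.
Node 1 against LFU: payoffs 6, 1, 5 → best response Off.
Node 1 against ARC: payoffs 1, 10, 3 → best response LRU.
Node 2 against Off: payoffs 12, 6, 4 → best response LRU.
Node 2 against LRU: payoffs 1, 3, 7 → best response ARC.
Node 2 against LFU: payoffs 4, 5, 7 → best response ARC.
Mutual best responses: (Off, LRU); (LRU, ARC).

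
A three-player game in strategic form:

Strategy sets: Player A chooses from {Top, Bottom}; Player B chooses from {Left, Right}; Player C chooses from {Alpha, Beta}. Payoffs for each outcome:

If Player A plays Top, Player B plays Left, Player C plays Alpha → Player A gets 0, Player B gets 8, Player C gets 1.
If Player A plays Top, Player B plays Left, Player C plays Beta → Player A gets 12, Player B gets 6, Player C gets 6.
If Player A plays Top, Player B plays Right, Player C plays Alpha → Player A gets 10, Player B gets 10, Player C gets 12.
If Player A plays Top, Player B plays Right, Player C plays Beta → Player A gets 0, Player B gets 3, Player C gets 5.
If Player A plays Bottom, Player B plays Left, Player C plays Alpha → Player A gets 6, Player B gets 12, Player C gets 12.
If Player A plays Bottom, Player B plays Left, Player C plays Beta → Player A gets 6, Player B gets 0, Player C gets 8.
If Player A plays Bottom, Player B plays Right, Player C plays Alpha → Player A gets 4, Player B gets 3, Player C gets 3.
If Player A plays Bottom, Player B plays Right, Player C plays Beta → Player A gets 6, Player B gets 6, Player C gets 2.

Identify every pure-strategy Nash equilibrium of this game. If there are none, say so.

The pure Nash equilibria are (Top, Left, Beta), (Top, Right, Alpha), (Bottom, Left, Alpha).

(Top, Left, Alpha): Player A can switch to Bottom (0 → 6). Not NE.
(Top, Left, Beta): Player A gets 12, best alternative 6; Player B gets 6, best alternative 3; Player C gets 6, best alternative 1. No profitable deviation — NE.
(Top, Right, Alpha): Player A gets 10, best alternative 4; Player B gets 10, best alternative 8; Player C gets 12, best alternative 5. No profitable deviation — NE.
(Top, Right, Beta): Player A can switch to Bottom (0 → 6). Not NE.
(Bottom, Left, Alpha): Player A gets 6, best alternative 0; Player B gets 12, best alternative 3; Player C gets 12, best alternative 8. No profitable deviation — NE.
(Bottom, Left, Beta): Player A can switch to Top (6 → 12). Not NE.
(Bottom, Right, Alpha): Player A can switch to Top (4 → 10). Not NE.
(Bottom, Right, Beta): Player C can switch to Alpha (2 → 3). Not NE.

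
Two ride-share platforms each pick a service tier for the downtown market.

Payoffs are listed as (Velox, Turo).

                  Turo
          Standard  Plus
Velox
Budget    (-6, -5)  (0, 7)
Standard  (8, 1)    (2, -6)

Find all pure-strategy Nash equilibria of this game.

(Budget, Standard): Velox can switch to Standard (-6 → 8). Not NE.
(Budget, Plus): Velox can switch to Standard (0 → 2). Not NE.
(Standard, Standard): Velox gets 8, best alternative -6; Turo gets 1, best alternative -6. No profitable deviation — NE.
(Standard, Plus): Turo can switch to Standard (-6 → 1). Not NE.

(Standard, Standard)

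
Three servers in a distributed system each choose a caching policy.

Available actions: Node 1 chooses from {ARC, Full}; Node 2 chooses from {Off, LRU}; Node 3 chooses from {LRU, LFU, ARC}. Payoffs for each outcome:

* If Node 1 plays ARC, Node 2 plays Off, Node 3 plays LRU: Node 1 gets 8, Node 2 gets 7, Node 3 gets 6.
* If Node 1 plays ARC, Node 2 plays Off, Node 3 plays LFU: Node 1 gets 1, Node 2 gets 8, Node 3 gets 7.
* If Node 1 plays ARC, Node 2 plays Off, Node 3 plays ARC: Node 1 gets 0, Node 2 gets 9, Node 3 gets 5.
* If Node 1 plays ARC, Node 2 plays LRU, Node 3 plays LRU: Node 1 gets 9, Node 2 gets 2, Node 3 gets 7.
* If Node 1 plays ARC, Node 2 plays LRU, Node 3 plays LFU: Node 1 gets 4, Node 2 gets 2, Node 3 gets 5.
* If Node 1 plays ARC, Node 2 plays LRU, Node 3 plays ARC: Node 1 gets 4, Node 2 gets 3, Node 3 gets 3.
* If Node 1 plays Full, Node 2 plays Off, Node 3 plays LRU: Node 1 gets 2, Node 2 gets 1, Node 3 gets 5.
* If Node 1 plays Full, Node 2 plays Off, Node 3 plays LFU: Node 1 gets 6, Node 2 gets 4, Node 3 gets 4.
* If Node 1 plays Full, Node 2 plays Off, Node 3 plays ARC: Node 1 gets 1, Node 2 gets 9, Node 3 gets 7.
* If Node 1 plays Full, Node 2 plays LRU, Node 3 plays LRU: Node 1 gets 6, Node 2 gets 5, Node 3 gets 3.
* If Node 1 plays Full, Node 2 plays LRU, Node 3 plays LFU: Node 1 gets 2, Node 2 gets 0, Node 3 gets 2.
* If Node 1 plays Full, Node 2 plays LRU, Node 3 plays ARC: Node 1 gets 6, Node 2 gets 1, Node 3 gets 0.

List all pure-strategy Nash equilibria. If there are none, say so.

Node 1 against (Off, LRU): payoffs 8, 2 → best response ARC.
Node 1 against (Off, LFU): payoffs 1, 6 → best response Full.
Node 1 against (Off, ARC): payoffs 0, 1 → best response Full.
Node 1 against (LRU, LRU): payoffs 9, 6 → best response ARC.
Node 1 against (LRU, LFU): payoffs 4, 2 → best response ARC.
Node 1 against (LRU, ARC): payoffs 4, 6 → best response Full.
Node 2 against (ARC, LRU): payoffs 7, 2 → best response Off.
Node 2 against (ARC, LFU): payoffs 8, 2 → best response Off.
Node 2 against (ARC, ARC): payoffs 9, 3 → best response Off.
Node 2 against (Full, LRU): payoffs 1, 5 → best response LRU.
Node 2 against (Full, LFU): payoffs 4, 0 → best response Off.
Node 2 against (Full, ARC): payoffs 9, 1 → best response Off.
Node 3 against (ARC, Off): payoffs 6, 7, 5 → best response LFU.
Node 3 against (ARC, LRU): payoffs 7, 5, 3 → best response LRU.
Node 3 against (Full, Off): payoffs 5, 4, 7 → best response ARC.
Node 3 against (Full, LRU): payoffs 3, 2, 0 → best response LRU.
Mutual best responses: (Full, Off, ARC).

The unique pure-strategy Nash equilibrium is (Full, Off, ARC).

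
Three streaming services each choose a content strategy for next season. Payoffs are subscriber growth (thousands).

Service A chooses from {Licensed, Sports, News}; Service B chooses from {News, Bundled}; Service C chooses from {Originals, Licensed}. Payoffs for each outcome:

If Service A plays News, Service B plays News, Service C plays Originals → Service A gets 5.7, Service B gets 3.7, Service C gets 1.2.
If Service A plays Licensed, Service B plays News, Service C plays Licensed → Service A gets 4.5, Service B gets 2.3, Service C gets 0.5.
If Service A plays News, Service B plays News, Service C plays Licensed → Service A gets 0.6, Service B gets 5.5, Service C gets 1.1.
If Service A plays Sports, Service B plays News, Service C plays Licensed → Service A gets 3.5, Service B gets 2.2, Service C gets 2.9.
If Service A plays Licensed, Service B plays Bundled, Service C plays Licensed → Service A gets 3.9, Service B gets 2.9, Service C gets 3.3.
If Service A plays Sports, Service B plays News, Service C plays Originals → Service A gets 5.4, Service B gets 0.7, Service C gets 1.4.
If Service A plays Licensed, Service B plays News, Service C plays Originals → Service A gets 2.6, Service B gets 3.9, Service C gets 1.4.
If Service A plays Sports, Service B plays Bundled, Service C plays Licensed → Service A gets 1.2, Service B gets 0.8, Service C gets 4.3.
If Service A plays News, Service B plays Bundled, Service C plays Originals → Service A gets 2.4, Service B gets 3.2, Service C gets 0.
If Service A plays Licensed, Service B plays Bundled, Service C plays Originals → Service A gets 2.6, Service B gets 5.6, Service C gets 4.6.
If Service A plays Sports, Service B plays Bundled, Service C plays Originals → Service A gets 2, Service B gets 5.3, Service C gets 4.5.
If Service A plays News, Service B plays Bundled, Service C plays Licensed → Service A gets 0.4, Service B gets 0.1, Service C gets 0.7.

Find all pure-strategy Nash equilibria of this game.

Pure-strategy Nash equilibria: (Licensed, Bundled, Originals); (News, News, Originals)

Service A against (News, Originals): payoffs 2.6, 5.4, 5.7 → best response News.
Service A against (News, Licensed): payoffs 4.5, 3.5, 0.6 → best response Licensed.
Service A against (Bundled, Originals): payoffs 2.6, 2, 2.4 → best response Licensed.
Service A against (Bundled, Licensed): payoffs 3.9, 1.2, 0.4 → best response Licensed.
Service B against (Licensed, Originals): payoffs 3.9, 5.6 → best response Bundled.
Service B against (Licensed, Licensed): payoffs 2.3, 2.9 → best response Bundled.
Service B against (Sports, Originals): payoffs 0.7, 5.3 → best response Bundled.
Service B against (Sports, Licensed): payoffs 2.2, 0.8 → best response News.
Service B against (News, Originals): payoffs 3.7, 3.2 → best response News.
Service B against (News, Licensed): payoffs 5.5, 0.1 → best response News.
Service C against (Licensed, News): payoffs 1.4, 0.5 → best response Originals.
Service C against (Licensed, Bundled): payoffs 4.6, 3.3 → best response Originals.
Service C against (Sports, News): payoffs 1.4, 2.9 → best response Licensed.
Service C against (Sports, Bundled): payoffs 4.5, 4.3 → best response Originals.
Service C against (News, News): payoffs 1.2, 1.1 → best response Originals.
Service C against (News, Bundled): payoffs 0, 0.7 → best response Licensed.
Mutual best responses: (Licensed, Bundled, Originals); (News, News, Originals).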